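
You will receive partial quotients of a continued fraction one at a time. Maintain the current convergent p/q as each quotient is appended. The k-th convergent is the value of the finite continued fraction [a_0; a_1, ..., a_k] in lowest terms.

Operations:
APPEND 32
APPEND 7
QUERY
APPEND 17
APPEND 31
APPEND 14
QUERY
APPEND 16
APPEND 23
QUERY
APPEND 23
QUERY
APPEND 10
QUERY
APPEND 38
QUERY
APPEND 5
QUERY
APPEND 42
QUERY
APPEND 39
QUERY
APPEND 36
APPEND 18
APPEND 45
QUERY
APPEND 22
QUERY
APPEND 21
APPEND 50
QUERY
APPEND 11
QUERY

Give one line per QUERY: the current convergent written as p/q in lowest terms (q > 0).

225/7
1680945/52298
623023921/19383683
14356565095/446665204
144188674871/4486035723
5493526210193/170916022678
27611819725836/859066149113
1165189954695305/36251694285424
45470020052842731/1414675143280649
1330533825418432189526/41395915988734936273
29301275175638987617481/911628928450654876839
30862166900867497595448831/960191799601075022371439
340100493222056310722093768/10581295399025277733435721

APPEND 32: p_0 = 32·1 + 0 = 32, q_0 = 32·0 + 1 = 1 → 32/1
APPEND 7: p_1 = 7·32 + 1 = 225, q_1 = 7·1 + 0 = 7 → 225/7
APPEND 17: p_2 = 17·225 + 32 = 3857, q_2 = 17·7 + 1 = 120 → 3857/120
APPEND 31: p_3 = 31·3857 + 225 = 119792, q_3 = 31·120 + 7 = 3727 → 119792/3727
APPEND 14: p_4 = 14·119792 + 3857 = 1680945, q_4 = 14·3727 + 120 = 52298 → 1680945/52298
APPEND 16: p_5 = 16·1680945 + 119792 = 27014912, q_5 = 16·52298 + 3727 = 840495 → 27014912/840495
APPEND 23: p_6 = 23·27014912 + 1680945 = 623023921, q_6 = 23·840495 + 52298 = 19383683 → 623023921/19383683
APPEND 23: p_7 = 23·623023921 + 27014912 = 14356565095, q_7 = 23·19383683 + 840495 = 446665204 → 14356565095/446665204
APPEND 10: p_8 = 10·14356565095 + 623023921 = 144188674871, q_8 = 10·446665204 + 19383683 = 4486035723 → 144188674871/4486035723
APPEND 38: p_9 = 38·144188674871 + 14356565095 = 5493526210193, q_9 = 38·4486035723 + 446665204 = 170916022678 → 5493526210193/170916022678
APPEND 5: p_10 = 5·5493526210193 + 144188674871 = 27611819725836, q_10 = 5·170916022678 + 4486035723 = 859066149113 → 27611819725836/859066149113
APPEND 42: p_11 = 42·27611819725836 + 5493526210193 = 1165189954695305, q_11 = 42·859066149113 + 170916022678 = 36251694285424 → 1165189954695305/36251694285424
APPEND 39: p_12 = 39·1165189954695305 + 27611819725836 = 45470020052842731, q_12 = 39·36251694285424 + 859066149113 = 1414675143280649 → 45470020052842731/1414675143280649
APPEND 36: p_13 = 36·45470020052842731 + 1165189954695305 = 1638085911857033621, q_13 = 36·1414675143280649 + 36251694285424 = 50964556852388788 → 1638085911857033621/50964556852388788
APPEND 18: p_14 = 18·1638085911857033621 + 45470020052842731 = 29531016433479447909, q_14 = 18·50964556852388788 + 1414675143280649 = 918776698486278833 → 29531016433479447909/918776698486278833
APPEND 45: p_15 = 45·29531016433479447909 + 1638085911857033621 = 1330533825418432189526, q_15 = 45·918776698486278833 + 50964556852388788 = 41395915988734936273 → 1330533825418432189526/41395915988734936273
APPEND 22: p_16 = 22·1330533825418432189526 + 29531016433479447909 = 29301275175638987617481, q_16 = 22·41395915988734936273 + 918776698486278833 = 911628928450654876839 → 29301275175638987617481/911628928450654876839
APPEND 21: p_17 = 21·29301275175638987617481 + 1330533825418432189526 = 616657312513837172156627, q_17 = 21·911628928450654876839 + 41395915988734936273 = 19185603413452487349892 → 616657312513837172156627/19185603413452487349892
APPEND 50: p_18 = 50·616657312513837172156627 + 29301275175638987617481 = 30862166900867497595448831, q_18 = 50·19185603413452487349892 + 911628928450654876839 = 960191799601075022371439 → 30862166900867497595448831/960191799601075022371439
APPEND 11: p_19 = 11·30862166900867497595448831 + 616657312513837172156627 = 340100493222056310722093768, q_19 = 11·960191799601075022371439 + 19185603413452487349892 = 10581295399025277733435721 → 340100493222056310722093768/10581295399025277733435721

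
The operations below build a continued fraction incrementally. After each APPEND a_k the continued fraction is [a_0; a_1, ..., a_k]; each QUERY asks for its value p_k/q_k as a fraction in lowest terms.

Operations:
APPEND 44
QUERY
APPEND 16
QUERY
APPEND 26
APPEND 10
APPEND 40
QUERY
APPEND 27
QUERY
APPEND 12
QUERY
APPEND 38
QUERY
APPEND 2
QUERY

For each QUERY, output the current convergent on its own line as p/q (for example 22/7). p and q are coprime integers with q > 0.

44/1
705/16
7396174/167857
199881143/4536325
2405969890/54603757
91626736963/2079479091
185659443816/4213561939

APPEND 44: p_0 = 44·1 + 0 = 44, q_0 = 44·0 + 1 = 1 → 44/1
APPEND 16: p_1 = 16·44 + 1 = 705, q_1 = 16·1 + 0 = 16 → 705/16
APPEND 26: p_2 = 26·705 + 44 = 18374, q_2 = 26·16 + 1 = 417 → 18374/417
APPEND 10: p_3 = 10·18374 + 705 = 184445, q_3 = 10·417 + 16 = 4186 → 184445/4186
APPEND 40: p_4 = 40·184445 + 18374 = 7396174, q_4 = 40·4186 + 417 = 167857 → 7396174/167857
APPEND 27: p_5 = 27·7396174 + 184445 = 199881143, q_5 = 27·167857 + 4186 = 4536325 → 199881143/4536325
APPEND 12: p_6 = 12·199881143 + 7396174 = 2405969890, q_6 = 12·4536325 + 167857 = 54603757 → 2405969890/54603757
APPEND 38: p_7 = 38·2405969890 + 199881143 = 91626736963, q_7 = 38·54603757 + 4536325 = 2079479091 → 91626736963/2079479091
APPEND 2: p_8 = 2·91626736963 + 2405969890 = 185659443816, q_8 = 2·2079479091 + 54603757 = 4213561939 → 185659443816/4213561939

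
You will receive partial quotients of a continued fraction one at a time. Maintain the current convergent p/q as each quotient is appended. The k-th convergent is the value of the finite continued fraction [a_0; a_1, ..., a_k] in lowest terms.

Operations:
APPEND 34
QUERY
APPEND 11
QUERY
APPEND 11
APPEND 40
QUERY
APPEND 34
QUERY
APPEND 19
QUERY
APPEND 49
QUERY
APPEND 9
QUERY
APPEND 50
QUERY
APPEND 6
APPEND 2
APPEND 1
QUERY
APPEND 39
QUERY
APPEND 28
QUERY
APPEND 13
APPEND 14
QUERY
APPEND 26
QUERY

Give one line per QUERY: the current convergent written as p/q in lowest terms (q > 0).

APPEND 34: p_0 = 34·1 + 0 = 34, q_0 = 34·0 + 1 = 1 → 34/1
APPEND 11: p_1 = 11·34 + 1 = 375, q_1 = 11·1 + 0 = 11 → 375/11
APPEND 11: p_2 = 11·375 + 34 = 4159, q_2 = 11·11 + 1 = 122 → 4159/122
APPEND 40: p_3 = 40·4159 + 375 = 166735, q_3 = 40·122 + 11 = 4891 → 166735/4891
APPEND 34: p_4 = 34·166735 + 4159 = 5673149, q_4 = 34·4891 + 122 = 166416 → 5673149/166416
APPEND 19: p_5 = 19·5673149 + 166735 = 107956566, q_5 = 19·166416 + 4891 = 3166795 → 107956566/3166795
APPEND 49: p_6 = 49·107956566 + 5673149 = 5295544883, q_6 = 49·3166795 + 166416 = 155339371 → 5295544883/155339371
APPEND 9: p_7 = 9·5295544883 + 107956566 = 47767860513, q_7 = 9·155339371 + 3166795 = 1401221134 → 47767860513/1401221134
APPEND 50: p_8 = 50·47767860513 + 5295544883 = 2393688570533, q_8 = 50·1401221134 + 155339371 = 70216396071 → 2393688570533/70216396071
APPEND 6: p_9 = 6·2393688570533 + 47767860513 = 14409899283711, q_9 = 6·70216396071 + 1401221134 = 422699597560 → 14409899283711/422699597560
APPEND 2: p_10 = 2·14409899283711 + 2393688570533 = 31213487137955, q_10 = 2·422699597560 + 70216396071 = 915615591191 → 31213487137955/915615591191
APPEND 1: p_11 = 1·31213487137955 + 14409899283711 = 45623386421666, q_11 = 1·915615591191 + 422699597560 = 1338315188751 → 45623386421666/1338315188751
APPEND 39: p_12 = 39·45623386421666 + 31213487137955 = 1810525557582929, q_12 = 39·1338315188751 + 915615591191 = 53109907952480 → 1810525557582929/53109907952480
APPEND 28: p_13 = 28·1810525557582929 + 45623386421666 = 50740338998743678, q_13 = 28·53109907952480 + 1338315188751 = 1488415737858191 → 50740338998743678/1488415737858191
APPEND 13: p_14 = 13·50740338998743678 + 1810525557582929 = 661434932541250743, q_14 = 13·1488415737858191 + 53109907952480 = 19402514500108963 → 661434932541250743/19402514500108963
APPEND 14: p_15 = 14·661434932541250743 + 50740338998743678 = 9310829394576254080, q_15 = 14·19402514500108963 + 1488415737858191 = 273123618739383673 → 9310829394576254080/273123618739383673
APPEND 26: p_16 = 26·9310829394576254080 + 661434932541250743 = 242742999191523856823, q_16 = 26·273123618739383673 + 19402514500108963 = 7120616601724084461 → 242742999191523856823/7120616601724084461

34/1
375/11
166735/4891
5673149/166416
107956566/3166795
5295544883/155339371
47767860513/1401221134
2393688570533/70216396071
45623386421666/1338315188751
1810525557582929/53109907952480
50740338998743678/1488415737858191
9310829394576254080/273123618739383673
242742999191523856823/7120616601724084461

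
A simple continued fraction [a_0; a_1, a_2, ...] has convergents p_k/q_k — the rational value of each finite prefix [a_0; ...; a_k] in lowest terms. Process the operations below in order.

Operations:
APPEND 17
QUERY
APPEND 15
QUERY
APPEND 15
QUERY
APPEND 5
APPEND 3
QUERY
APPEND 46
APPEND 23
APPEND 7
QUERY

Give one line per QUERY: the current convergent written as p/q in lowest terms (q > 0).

APPEND 17: p_0 = 17·1 + 0 = 17, q_0 = 17·0 + 1 = 1 → 17/1
APPEND 15: p_1 = 15·17 + 1 = 256, q_1 = 15·1 + 0 = 15 → 256/15
APPEND 15: p_2 = 15·256 + 17 = 3857, q_2 = 15·15 + 1 = 226 → 3857/226
APPEND 5: p_3 = 5·3857 + 256 = 19541, q_3 = 5·226 + 15 = 1145 → 19541/1145
APPEND 3: p_4 = 3·19541 + 3857 = 62480, q_4 = 3·1145 + 226 = 3661 → 62480/3661
APPEND 46: p_5 = 46·62480 + 19541 = 2893621, q_5 = 46·3661 + 1145 = 169551 → 2893621/169551
APPEND 23: p_6 = 23·2893621 + 62480 = 66615763, q_6 = 23·169551 + 3661 = 3903334 → 66615763/3903334
APPEND 7: p_7 = 7·66615763 + 2893621 = 469203962, q_7 = 7·3903334 + 169551 = 27492889 → 469203962/27492889

17/1
256/15
3857/226
62480/3661
469203962/27492889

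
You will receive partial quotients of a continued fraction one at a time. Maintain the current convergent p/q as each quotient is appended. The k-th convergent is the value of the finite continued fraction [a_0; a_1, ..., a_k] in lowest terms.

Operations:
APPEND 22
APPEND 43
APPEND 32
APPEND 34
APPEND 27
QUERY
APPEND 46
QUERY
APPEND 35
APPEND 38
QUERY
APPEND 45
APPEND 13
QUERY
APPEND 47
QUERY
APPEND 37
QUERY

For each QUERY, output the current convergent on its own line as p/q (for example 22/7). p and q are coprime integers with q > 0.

APPEND 22: p_0 = 22·1 + 0 = 22, q_0 = 22·0 + 1 = 1 → 22/1
APPEND 43: p_1 = 43·22 + 1 = 947, q_1 = 43·1 + 0 = 43 → 947/43
APPEND 32: p_2 = 32·947 + 22 = 30326, q_2 = 32·43 + 1 = 1377 → 30326/1377
APPEND 34: p_3 = 34·30326 + 947 = 1032031, q_3 = 34·1377 + 43 = 46861 → 1032031/46861
APPEND 27: p_4 = 27·1032031 + 30326 = 27895163, q_4 = 27·46861 + 1377 = 1266624 → 27895163/1266624
APPEND 46: p_5 = 46·27895163 + 1032031 = 1284209529, q_5 = 46·1266624 + 46861 = 58311565 → 1284209529/58311565
APPEND 35: p_6 = 35·1284209529 + 27895163 = 44975228678, q_6 = 35·58311565 + 1266624 = 2042171399 → 44975228678/2042171399
APPEND 38: p_7 = 38·44975228678 + 1284209529 = 1710342899293, q_7 = 38·2042171399 + 58311565 = 77660824727 → 1710342899293/77660824727
APPEND 45: p_8 = 45·1710342899293 + 44975228678 = 77010405696863, q_8 = 45·77660824727 + 2042171399 = 3496779284114 → 77010405696863/3496779284114
APPEND 13: p_9 = 13·77010405696863 + 1710342899293 = 1002845616958512, q_9 = 13·3496779284114 + 77660824727 = 45535791518209 → 1002845616958512/45535791518209
APPEND 47: p_10 = 47·1002845616958512 + 77010405696863 = 47210754402746927, q_10 = 47·45535791518209 + 3496779284114 = 2143678980639937 → 47210754402746927/2143678980639937
APPEND 37: p_11 = 37·47210754402746927 + 1002845616958512 = 1747800758518594811, q_11 = 37·2143678980639937 + 45535791518209 = 79361658075195878 → 1747800758518594811/79361658075195878

27895163/1266624
1284209529/58311565
1710342899293/77660824727
1002845616958512/45535791518209
47210754402746927/2143678980639937
1747800758518594811/79361658075195878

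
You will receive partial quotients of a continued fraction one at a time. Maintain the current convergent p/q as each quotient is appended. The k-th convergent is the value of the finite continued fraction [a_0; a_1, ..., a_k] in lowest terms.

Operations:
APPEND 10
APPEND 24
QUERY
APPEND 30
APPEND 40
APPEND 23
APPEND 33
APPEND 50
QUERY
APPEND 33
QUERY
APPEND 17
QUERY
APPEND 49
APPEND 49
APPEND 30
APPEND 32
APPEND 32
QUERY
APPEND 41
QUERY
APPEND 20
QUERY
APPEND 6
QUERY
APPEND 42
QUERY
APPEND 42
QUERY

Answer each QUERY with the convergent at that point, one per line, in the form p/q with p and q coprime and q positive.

241/24
11032577583/1098686243
364295578319/36278606452
6204057409006/617834995927
459579300748416566951/45767496444157558039
18857099186825514083930/1877896194573416322321
377601563037258698245551/37603691387912484004459
2284466477410377703557236/227500044522048320349075
96325193614273122247649463/9592605561313941938665609
4047942598276881512104834682/403116933619707609744304653

APPEND 10: p_0 = 10·1 + 0 = 10, q_0 = 10·0 + 1 = 1 → 10/1
APPEND 24: p_1 = 24·10 + 1 = 241, q_1 = 24·1 + 0 = 24 → 241/24
APPEND 30: p_2 = 30·241 + 10 = 7240, q_2 = 30·24 + 1 = 721 → 7240/721
APPEND 40: p_3 = 40·7240 + 241 = 289841, q_3 = 40·721 + 24 = 28864 → 289841/28864
APPEND 23: p_4 = 23·289841 + 7240 = 6673583, q_4 = 23·28864 + 721 = 664593 → 6673583/664593
APPEND 33: p_5 = 33·6673583 + 289841 = 220518080, q_5 = 33·664593 + 28864 = 21960433 → 220518080/21960433
APPEND 50: p_6 = 50·220518080 + 6673583 = 11032577583, q_6 = 50·21960433 + 664593 = 1098686243 → 11032577583/1098686243
APPEND 33: p_7 = 33·11032577583 + 220518080 = 364295578319, q_7 = 33·1098686243 + 21960433 = 36278606452 → 364295578319/36278606452
APPEND 17: p_8 = 17·364295578319 + 11032577583 = 6204057409006, q_8 = 17·36278606452 + 1098686243 = 617834995927 → 6204057409006/617834995927
APPEND 49: p_9 = 49·6204057409006 + 364295578319 = 304363108619613, q_9 = 49·617834995927 + 36278606452 = 30310193406875 → 304363108619613/30310193406875
APPEND 49: p_10 = 49·304363108619613 + 6204057409006 = 14919996379770043, q_10 = 49·30310193406875 + 617834995927 = 1485817311932802 → 14919996379770043/1485817311932802
APPEND 30: p_11 = 30·14919996379770043 + 304363108619613 = 447904254501720903, q_11 = 30·1485817311932802 + 30310193406875 = 44604829551390935 → 447904254501720903/44604829551390935
APPEND 32: p_12 = 32·447904254501720903 + 14919996379770043 = 14347856140434838939, q_12 = 32·44604829551390935 + 1485817311932802 = 1428840362956442722 → 14347856140434838939/1428840362956442722
APPEND 32: p_13 = 32·14347856140434838939 + 447904254501720903 = 459579300748416566951, q_13 = 32·1428840362956442722 + 44604829551390935 = 45767496444157558039 → 459579300748416566951/45767496444157558039
APPEND 41: p_14 = 41·459579300748416566951 + 14347856140434838939 = 18857099186825514083930, q_14 = 41·45767496444157558039 + 1428840362956442722 = 1877896194573416322321 → 18857099186825514083930/1877896194573416322321
APPEND 20: p_15 = 20·18857099186825514083930 + 459579300748416566951 = 377601563037258698245551, q_15 = 20·1877896194573416322321 + 45767496444157558039 = 37603691387912484004459 → 377601563037258698245551/37603691387912484004459
APPEND 6: p_16 = 6·377601563037258698245551 + 18857099186825514083930 = 2284466477410377703557236, q_16 = 6·37603691387912484004459 + 1877896194573416322321 = 227500044522048320349075 → 2284466477410377703557236/227500044522048320349075
APPEND 42: p_17 = 42·2284466477410377703557236 + 377601563037258698245551 = 96325193614273122247649463, q_17 = 42·227500044522048320349075 + 37603691387912484004459 = 9592605561313941938665609 → 96325193614273122247649463/9592605561313941938665609
APPEND 42: p_18 = 42·96325193614273122247649463 + 2284466477410377703557236 = 4047942598276881512104834682, q_18 = 42·9592605561313941938665609 + 227500044522048320349075 = 403116933619707609744304653 → 4047942598276881512104834682/403116933619707609744304653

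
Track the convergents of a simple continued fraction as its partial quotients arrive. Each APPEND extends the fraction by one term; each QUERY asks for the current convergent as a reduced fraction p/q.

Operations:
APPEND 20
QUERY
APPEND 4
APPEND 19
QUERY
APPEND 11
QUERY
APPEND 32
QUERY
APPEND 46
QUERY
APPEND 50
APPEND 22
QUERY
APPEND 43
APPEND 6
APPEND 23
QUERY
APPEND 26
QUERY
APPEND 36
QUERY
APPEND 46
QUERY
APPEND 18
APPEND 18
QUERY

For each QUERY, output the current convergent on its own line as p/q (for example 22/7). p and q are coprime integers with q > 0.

APPEND 20: p_0 = 20·1 + 0 = 20, q_0 = 20·0 + 1 = 1 → 20/1
APPEND 4: p_1 = 4·20 + 1 = 81, q_1 = 4·1 + 0 = 4 → 81/4
APPEND 19: p_2 = 19·81 + 20 = 1559, q_2 = 19·4 + 1 = 77 → 1559/77
APPEND 11: p_3 = 11·1559 + 81 = 17230, q_3 = 11·77 + 4 = 851 → 17230/851
APPEND 32: p_4 = 32·17230 + 1559 = 552919, q_4 = 32·851 + 77 = 27309 → 552919/27309
APPEND 46: p_5 = 46·552919 + 17230 = 25451504, q_5 = 46·27309 + 851 = 1257065 → 25451504/1257065
APPEND 50: p_6 = 50·25451504 + 552919 = 1273128119, q_6 = 50·1257065 + 27309 = 62880559 → 1273128119/62880559
APPEND 22: p_7 = 22·1273128119 + 25451504 = 28034270122, q_7 = 22·62880559 + 1257065 = 1384629363 → 28034270122/1384629363
APPEND 43: p_8 = 43·28034270122 + 1273128119 = 1206746743365, q_8 = 43·1384629363 + 62880559 = 59601943168 → 1206746743365/59601943168
APPEND 6: p_9 = 6·1206746743365 + 28034270122 = 7268514730312, q_9 = 6·59601943168 + 1384629363 = 358996288371 → 7268514730312/358996288371
APPEND 23: p_10 = 23·7268514730312 + 1206746743365 = 168382585540541, q_10 = 23·358996288371 + 59601943168 = 8316516575701 → 168382585540541/8316516575701
APPEND 26: p_11 = 26·168382585540541 + 7268514730312 = 4385215738784378, q_11 = 26·8316516575701 + 358996288371 = 216588427256597 → 4385215738784378/216588427256597
APPEND 36: p_12 = 36·4385215738784378 + 168382585540541 = 158036149181778149, q_12 = 36·216588427256597 + 8316516575701 = 7805499897813193 → 158036149181778149/7805499897813193
APPEND 46: p_13 = 46·158036149181778149 + 4385215738784378 = 7274048078100579232, q_13 = 46·7805499897813193 + 216588427256597 = 359269583726663475 → 7274048078100579232/359269583726663475
APPEND 18: p_14 = 18·7274048078100579232 + 158036149181778149 = 131090901554992204325, q_14 = 18·359269583726663475 + 7805499897813193 = 6474658006977755743 → 131090901554992204325/6474658006977755743
APPEND 18: p_15 = 18·131090901554992204325 + 7274048078100579232 = 2366910276067960257082, q_15 = 18·6474658006977755743 + 359269583726663475 = 116903113709326266849 → 2366910276067960257082/116903113709326266849

20/1
1559/77
17230/851
552919/27309
25451504/1257065
28034270122/1384629363
168382585540541/8316516575701
4385215738784378/216588427256597
158036149181778149/7805499897813193
7274048078100579232/359269583726663475
2366910276067960257082/116903113709326266849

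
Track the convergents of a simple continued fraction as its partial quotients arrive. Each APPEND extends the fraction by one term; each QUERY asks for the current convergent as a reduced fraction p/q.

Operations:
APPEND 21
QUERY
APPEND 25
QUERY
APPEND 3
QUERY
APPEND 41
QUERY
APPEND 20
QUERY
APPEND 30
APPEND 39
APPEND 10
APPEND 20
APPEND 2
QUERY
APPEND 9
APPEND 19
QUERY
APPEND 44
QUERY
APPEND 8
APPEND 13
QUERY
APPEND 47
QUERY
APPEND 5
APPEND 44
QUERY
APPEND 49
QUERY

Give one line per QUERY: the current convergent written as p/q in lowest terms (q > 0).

21/1
526/25
1599/76
66085/3141
1323299/62896
641120470183/30472261441
116215532328012/5523688993417
5119566286214519/243331432380452
539065261972788651/25621608356861881
25377140058543110761/1206167767920545440
5632066824464830178825/267690427478142465004
276098699164331367104881/13122887406876940374277

APPEND 21: p_0 = 21·1 + 0 = 21, q_0 = 21·0 + 1 = 1 → 21/1
APPEND 25: p_1 = 25·21 + 1 = 526, q_1 = 25·1 + 0 = 25 → 526/25
APPEND 3: p_2 = 3·526 + 21 = 1599, q_2 = 3·25 + 1 = 76 → 1599/76
APPEND 41: p_3 = 41·1599 + 526 = 66085, q_3 = 41·76 + 25 = 3141 → 66085/3141
APPEND 20: p_4 = 20·66085 + 1599 = 1323299, q_4 = 20·3141 + 76 = 62896 → 1323299/62896
APPEND 30: p_5 = 30·1323299 + 66085 = 39765055, q_5 = 30·62896 + 3141 = 1890021 → 39765055/1890021
APPEND 39: p_6 = 39·39765055 + 1323299 = 1552160444, q_6 = 39·1890021 + 62896 = 73773715 → 1552160444/73773715
APPEND 10: p_7 = 10·1552160444 + 39765055 = 15561369495, q_7 = 10·73773715 + 1890021 = 739627171 → 15561369495/739627171
APPEND 20: p_8 = 20·15561369495 + 1552160444 = 312779550344, q_8 = 20·739627171 + 73773715 = 14866317135 → 312779550344/14866317135
APPEND 2: p_9 = 2·312779550344 + 15561369495 = 641120470183, q_9 = 2·14866317135 + 739627171 = 30472261441 → 641120470183/30472261441
APPEND 9: p_10 = 9·641120470183 + 312779550344 = 6082863781991, q_10 = 9·30472261441 + 14866317135 = 289116670104 → 6082863781991/289116670104
APPEND 19: p_11 = 19·6082863781991 + 641120470183 = 116215532328012, q_11 = 19·289116670104 + 30472261441 = 5523688993417 → 116215532328012/5523688993417
APPEND 44: p_12 = 44·116215532328012 + 6082863781991 = 5119566286214519, q_12 = 44·5523688993417 + 289116670104 = 243331432380452 → 5119566286214519/243331432380452
APPEND 8: p_13 = 8·5119566286214519 + 116215532328012 = 41072745822044164, q_13 = 8·243331432380452 + 5523688993417 = 1952175148037033 → 41072745822044164/1952175148037033
APPEND 13: p_14 = 13·41072745822044164 + 5119566286214519 = 539065261972788651, q_14 = 13·1952175148037033 + 243331432380452 = 25621608356861881 → 539065261972788651/25621608356861881
APPEND 47: p_15 = 47·539065261972788651 + 41072745822044164 = 25377140058543110761, q_15 = 47·25621608356861881 + 1952175148037033 = 1206167767920545440 → 25377140058543110761/1206167767920545440
APPEND 5: p_16 = 5·25377140058543110761 + 539065261972788651 = 127424765554688342456, q_16 = 5·1206167767920545440 + 25621608356861881 = 6056460447959589081 → 127424765554688342456/6056460447959589081
APPEND 44: p_17 = 44·127424765554688342456 + 25377140058543110761 = 5632066824464830178825, q_17 = 44·6056460447959589081 + 1206167767920545440 = 267690427478142465004 → 5632066824464830178825/267690427478142465004
APPEND 49: p_18 = 49·5632066824464830178825 + 127424765554688342456 = 276098699164331367104881, q_18 = 49·267690427478142465004 + 6056460447959589081 = 13122887406876940374277 → 276098699164331367104881/13122887406876940374277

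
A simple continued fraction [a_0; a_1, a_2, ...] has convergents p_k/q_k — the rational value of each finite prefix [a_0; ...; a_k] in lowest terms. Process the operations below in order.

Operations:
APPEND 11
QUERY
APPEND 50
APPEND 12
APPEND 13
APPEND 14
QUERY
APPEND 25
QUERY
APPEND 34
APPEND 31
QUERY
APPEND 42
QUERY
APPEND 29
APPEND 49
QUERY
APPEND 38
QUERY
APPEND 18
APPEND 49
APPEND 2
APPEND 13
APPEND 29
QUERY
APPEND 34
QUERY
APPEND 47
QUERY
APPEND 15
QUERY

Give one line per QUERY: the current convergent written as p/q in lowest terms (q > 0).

11/1
1219723/110683
30579725/2774938
32299421288/2930990763
1357616624469/123196070621
1932113511638030/175328430970449
73459716623776029/6666055993915834
51493838873394201482101/4672776169689518401313
1752561645676771806697689/159035109306280925868056
82421891185681669116273484/7479322913564893034199945
1238080929430901808550799949/112348878812779676438867231

APPEND 11: p_0 = 11·1 + 0 = 11, q_0 = 11·0 + 1 = 1 → 11/1
APPEND 50: p_1 = 50·11 + 1 = 551, q_1 = 50·1 + 0 = 50 → 551/50
APPEND 12: p_2 = 12·551 + 11 = 6623, q_2 = 12·50 + 1 = 601 → 6623/601
APPEND 13: p_3 = 13·6623 + 551 = 86650, q_3 = 13·601 + 50 = 7863 → 86650/7863
APPEND 14: p_4 = 14·86650 + 6623 = 1219723, q_4 = 14·7863 + 601 = 110683 → 1219723/110683
APPEND 25: p_5 = 25·1219723 + 86650 = 30579725, q_5 = 25·110683 + 7863 = 2774938 → 30579725/2774938
APPEND 34: p_6 = 34·30579725 + 1219723 = 1040930373, q_6 = 34·2774938 + 110683 = 94458575 → 1040930373/94458575
APPEND 31: p_7 = 31·1040930373 + 30579725 = 32299421288, q_7 = 31·94458575 + 2774938 = 2930990763 → 32299421288/2930990763
APPEND 42: p_8 = 42·32299421288 + 1040930373 = 1357616624469, q_8 = 42·2930990763 + 94458575 = 123196070621 → 1357616624469/123196070621
APPEND 29: p_9 = 29·1357616624469 + 32299421288 = 39403181530889, q_9 = 29·123196070621 + 2930990763 = 3575617038772 → 39403181530889/3575617038772
APPEND 49: p_10 = 49·39403181530889 + 1357616624469 = 1932113511638030, q_10 = 49·3575617038772 + 123196070621 = 175328430970449 → 1932113511638030/175328430970449
APPEND 38: p_11 = 38·1932113511638030 + 39403181530889 = 73459716623776029, q_11 = 38·175328430970449 + 3575617038772 = 6666055993915834 → 73459716623776029/6666055993915834
APPEND 18: p_12 = 18·73459716623776029 + 1932113511638030 = 1324207012739606552, q_12 = 18·6666055993915834 + 175328430970449 = 120164336321455461 → 1324207012739606552/120164336321455461
APPEND 49: p_13 = 49·1324207012739606552 + 73459716623776029 = 64959603340864497077, q_13 = 49·120164336321455461 + 6666055993915834 = 5894718535745233423 → 64959603340864497077/5894718535745233423
APPEND 2: p_14 = 2·64959603340864497077 + 1324207012739606552 = 131243413694468600706, q_14 = 2·5894718535745233423 + 120164336321455461 = 11909601407811922307 → 131243413694468600706/11909601407811922307
APPEND 13: p_15 = 13·131243413694468600706 + 64959603340864497077 = 1771123981368956306255, q_15 = 13·11909601407811922307 + 5894718535745233423 = 160719536837300223414 → 1771123981368956306255/160719536837300223414
APPEND 29: p_16 = 29·1771123981368956306255 + 131243413694468600706 = 51493838873394201482101, q_16 = 29·160719536837300223414 + 11909601407811922307 = 4672776169689518401313 → 51493838873394201482101/4672776169689518401313
APPEND 34: p_17 = 34·51493838873394201482101 + 1771123981368956306255 = 1752561645676771806697689, q_17 = 34·4672776169689518401313 + 160719536837300223414 = 159035109306280925868056 → 1752561645676771806697689/159035109306280925868056
APPEND 47: p_18 = 47·1752561645676771806697689 + 51493838873394201482101 = 82421891185681669116273484, q_18 = 47·159035109306280925868056 + 4672776169689518401313 = 7479322913564893034199945 → 82421891185681669116273484/7479322913564893034199945
APPEND 15: p_19 = 15·82421891185681669116273484 + 1752561645676771806697689 = 1238080929430901808550799949, q_19 = 15·7479322913564893034199945 + 159035109306280925868056 = 112348878812779676438867231 → 1238080929430901808550799949/112348878812779676438867231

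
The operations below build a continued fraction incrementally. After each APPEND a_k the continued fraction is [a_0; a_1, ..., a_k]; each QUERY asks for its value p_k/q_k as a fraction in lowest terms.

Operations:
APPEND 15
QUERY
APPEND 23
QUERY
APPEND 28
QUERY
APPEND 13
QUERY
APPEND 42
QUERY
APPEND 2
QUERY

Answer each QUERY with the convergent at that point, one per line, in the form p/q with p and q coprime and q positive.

APPEND 15: p_0 = 15·1 + 0 = 15, q_0 = 15·0 + 1 = 1 → 15/1
APPEND 23: p_1 = 23·15 + 1 = 346, q_1 = 23·1 + 0 = 23 → 346/23
APPEND 28: p_2 = 28·346 + 15 = 9703, q_2 = 28·23 + 1 = 645 → 9703/645
APPEND 13: p_3 = 13·9703 + 346 = 126485, q_3 = 13·645 + 23 = 8408 → 126485/8408
APPEND 42: p_4 = 42·126485 + 9703 = 5322073, q_4 = 42·8408 + 645 = 353781 → 5322073/353781
APPEND 2: p_5 = 2·5322073 + 126485 = 10770631, q_5 = 2·353781 + 8408 = 715970 → 10770631/715970

15/1
346/23
9703/645
126485/8408
5322073/353781
10770631/715970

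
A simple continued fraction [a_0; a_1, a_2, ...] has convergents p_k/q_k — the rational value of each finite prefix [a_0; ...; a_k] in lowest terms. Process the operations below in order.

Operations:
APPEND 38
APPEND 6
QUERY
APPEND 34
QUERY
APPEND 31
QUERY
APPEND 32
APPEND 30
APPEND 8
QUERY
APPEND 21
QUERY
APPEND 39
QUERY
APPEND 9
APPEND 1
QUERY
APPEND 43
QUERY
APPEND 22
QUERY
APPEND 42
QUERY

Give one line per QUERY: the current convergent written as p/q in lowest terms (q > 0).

229/6
7824/205
242773/6361
1876093144/49156325
39631495597/1038401896
1547504421427/40546830269
15514675709867/406506704586
681098226812721/17845748171515
14999675665589729/393012966477916
630667476181581339/16524390340243987

APPEND 38: p_0 = 38·1 + 0 = 38, q_0 = 38·0 + 1 = 1 → 38/1
APPEND 6: p_1 = 6·38 + 1 = 229, q_1 = 6·1 + 0 = 6 → 229/6
APPEND 34: p_2 = 34·229 + 38 = 7824, q_2 = 34·6 + 1 = 205 → 7824/205
APPEND 31: p_3 = 31·7824 + 229 = 242773, q_3 = 31·205 + 6 = 6361 → 242773/6361
APPEND 32: p_4 = 32·242773 + 7824 = 7776560, q_4 = 32·6361 + 205 = 203757 → 7776560/203757
APPEND 30: p_5 = 30·7776560 + 242773 = 233539573, q_5 = 30·203757 + 6361 = 6119071 → 233539573/6119071
APPEND 8: p_6 = 8·233539573 + 7776560 = 1876093144, q_6 = 8·6119071 + 203757 = 49156325 → 1876093144/49156325
APPEND 21: p_7 = 21·1876093144 + 233539573 = 39631495597, q_7 = 21·49156325 + 6119071 = 1038401896 → 39631495597/1038401896
APPEND 39: p_8 = 39·39631495597 + 1876093144 = 1547504421427, q_8 = 39·1038401896 + 49156325 = 40546830269 → 1547504421427/40546830269
APPEND 9: p_9 = 9·1547504421427 + 39631495597 = 13967171288440, q_9 = 9·40546830269 + 1038401896 = 365959874317 → 13967171288440/365959874317
APPEND 1: p_10 = 1·13967171288440 + 1547504421427 = 15514675709867, q_10 = 1·365959874317 + 40546830269 = 406506704586 → 15514675709867/406506704586
APPEND 43: p_11 = 43·15514675709867 + 13967171288440 = 681098226812721, q_11 = 43·406506704586 + 365959874317 = 17845748171515 → 681098226812721/17845748171515
APPEND 22: p_12 = 22·681098226812721 + 15514675709867 = 14999675665589729, q_12 = 22·17845748171515 + 406506704586 = 393012966477916 → 14999675665589729/393012966477916
APPEND 42: p_13 = 42·14999675665589729 + 681098226812721 = 630667476181581339, q_13 = 42·393012966477916 + 17845748171515 = 16524390340243987 → 630667476181581339/16524390340243987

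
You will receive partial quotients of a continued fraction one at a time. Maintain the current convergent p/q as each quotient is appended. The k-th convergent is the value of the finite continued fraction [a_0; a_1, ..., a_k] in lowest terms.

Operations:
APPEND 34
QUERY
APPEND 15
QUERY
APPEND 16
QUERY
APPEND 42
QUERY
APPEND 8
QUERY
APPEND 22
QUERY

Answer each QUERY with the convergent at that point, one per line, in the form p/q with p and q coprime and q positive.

34/1
511/15
8210/241
345331/10137
2770858/81337
61304207/1799551

APPEND 34: p_0 = 34·1 + 0 = 34, q_0 = 34·0 + 1 = 1 → 34/1
APPEND 15: p_1 = 15·34 + 1 = 511, q_1 = 15·1 + 0 = 15 → 511/15
APPEND 16: p_2 = 16·511 + 34 = 8210, q_2 = 16·15 + 1 = 241 → 8210/241
APPEND 42: p_3 = 42·8210 + 511 = 345331, q_3 = 42·241 + 15 = 10137 → 345331/10137
APPEND 8: p_4 = 8·345331 + 8210 = 2770858, q_4 = 8·10137 + 241 = 81337 → 2770858/81337
APPEND 22: p_5 = 22·2770858 + 345331 = 61304207, q_5 = 22·81337 + 10137 = 1799551 → 61304207/1799551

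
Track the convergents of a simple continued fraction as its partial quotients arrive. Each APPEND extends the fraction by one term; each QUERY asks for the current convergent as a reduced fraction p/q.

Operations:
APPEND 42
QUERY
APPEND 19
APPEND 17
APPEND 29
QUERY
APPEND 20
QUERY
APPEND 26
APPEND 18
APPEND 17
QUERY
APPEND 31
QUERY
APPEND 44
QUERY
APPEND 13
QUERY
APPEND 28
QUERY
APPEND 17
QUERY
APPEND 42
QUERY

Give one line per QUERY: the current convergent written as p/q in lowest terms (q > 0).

APPEND 42: p_0 = 42·1 + 0 = 42, q_0 = 42·0 + 1 = 1 → 42/1
APPEND 19: p_1 = 19·42 + 1 = 799, q_1 = 19·1 + 0 = 19 → 799/19
APPEND 17: p_2 = 17·799 + 42 = 13625, q_2 = 17·19 + 1 = 324 → 13625/324
APPEND 29: p_3 = 29·13625 + 799 = 395924, q_3 = 29·324 + 19 = 9415 → 395924/9415
APPEND 20: p_4 = 20·395924 + 13625 = 7932105, q_4 = 20·9415 + 324 = 188624 → 7932105/188624
APPEND 26: p_5 = 26·7932105 + 395924 = 206630654, q_5 = 26·188624 + 9415 = 4913639 → 206630654/4913639
APPEND 18: p_6 = 18·206630654 + 7932105 = 3727283877, q_6 = 18·4913639 + 188624 = 88634126 → 3727283877/88634126
APPEND 17: p_7 = 17·3727283877 + 206630654 = 63570456563, q_7 = 17·88634126 + 4913639 = 1511693781 → 63570456563/1511693781
APPEND 31: p_8 = 31·63570456563 + 3727283877 = 1974411437330, q_8 = 31·1511693781 + 88634126 = 46951141337 → 1974411437330/46951141337
APPEND 44: p_9 = 44·1974411437330 + 63570456563 = 86937673699083, q_9 = 44·46951141337 + 1511693781 = 2067361912609 → 86937673699083/2067361912609
APPEND 13: p_10 = 13·86937673699083 + 1974411437330 = 1132164169525409, q_10 = 13·2067361912609 + 46951141337 = 26922656005254 → 1132164169525409/26922656005254
APPEND 28: p_11 = 28·1132164169525409 + 86937673699083 = 31787534420410535, q_11 = 28·26922656005254 + 2067361912609 = 755901730059721 → 31787534420410535/755901730059721
APPEND 17: p_12 = 17·31787534420410535 + 1132164169525409 = 541520249316504504, q_12 = 17·755901730059721 + 26922656005254 = 12877252067020511 → 541520249316504504/12877252067020511
APPEND 42: p_13 = 42·541520249316504504 + 31787534420410535 = 22775638005713599703, q_13 = 42·12877252067020511 + 755901730059721 = 541600488544921183 → 22775638005713599703/541600488544921183

42/1
395924/9415
7932105/188624
63570456563/1511693781
1974411437330/46951141337
86937673699083/2067361912609
1132164169525409/26922656005254
31787534420410535/755901730059721
541520249316504504/12877252067020511
22775638005713599703/541600488544921183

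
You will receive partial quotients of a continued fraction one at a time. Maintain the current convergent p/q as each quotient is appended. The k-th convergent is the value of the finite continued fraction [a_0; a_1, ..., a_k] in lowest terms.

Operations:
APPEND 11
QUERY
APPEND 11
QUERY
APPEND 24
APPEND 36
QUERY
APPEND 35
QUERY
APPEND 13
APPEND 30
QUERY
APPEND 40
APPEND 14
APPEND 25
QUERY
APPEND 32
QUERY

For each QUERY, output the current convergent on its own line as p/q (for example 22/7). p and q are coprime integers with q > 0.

11/1
122/11
105926/9551
3710349/334550
1453924239/131095580
20466411924048/1845389236751
655741509834097/59126061218226

APPEND 11: p_0 = 11·1 + 0 = 11, q_0 = 11·0 + 1 = 1 → 11/1
APPEND 11: p_1 = 11·11 + 1 = 122, q_1 = 11·1 + 0 = 11 → 122/11
APPEND 24: p_2 = 24·122 + 11 = 2939, q_2 = 24·11 + 1 = 265 → 2939/265
APPEND 36: p_3 = 36·2939 + 122 = 105926, q_3 = 36·265 + 11 = 9551 → 105926/9551
APPEND 35: p_4 = 35·105926 + 2939 = 3710349, q_4 = 35·9551 + 265 = 334550 → 3710349/334550
APPEND 13: p_5 = 13·3710349 + 105926 = 48340463, q_5 = 13·334550 + 9551 = 4358701 → 48340463/4358701
APPEND 30: p_6 = 30·48340463 + 3710349 = 1453924239, q_6 = 30·4358701 + 334550 = 131095580 → 1453924239/131095580
APPEND 40: p_7 = 40·1453924239 + 48340463 = 58205310023, q_7 = 40·131095580 + 4358701 = 5248181901 → 58205310023/5248181901
APPEND 14: p_8 = 14·58205310023 + 1453924239 = 816328264561, q_8 = 14·5248181901 + 131095580 = 73605642194 → 816328264561/73605642194
APPEND 25: p_9 = 25·816328264561 + 58205310023 = 20466411924048, q_9 = 25·73605642194 + 5248181901 = 1845389236751 → 20466411924048/1845389236751
APPEND 32: p_10 = 32·20466411924048 + 816328264561 = 655741509834097, q_10 = 32·1845389236751 + 73605642194 = 59126061218226 → 655741509834097/59126061218226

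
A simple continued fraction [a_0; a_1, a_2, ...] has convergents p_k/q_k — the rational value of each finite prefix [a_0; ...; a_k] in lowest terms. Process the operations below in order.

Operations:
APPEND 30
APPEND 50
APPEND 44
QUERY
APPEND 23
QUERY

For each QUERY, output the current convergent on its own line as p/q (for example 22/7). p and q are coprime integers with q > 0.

APPEND 30: p_0 = 30·1 + 0 = 30, q_0 = 30·0 + 1 = 1 → 30/1
APPEND 50: p_1 = 50·30 + 1 = 1501, q_1 = 50·1 + 0 = 50 → 1501/50
APPEND 44: p_2 = 44·1501 + 30 = 66074, q_2 = 44·50 + 1 = 2201 → 66074/2201
APPEND 23: p_3 = 23·66074 + 1501 = 1521203, q_3 = 23·2201 + 50 = 50673 → 1521203/50673

66074/2201
1521203/50673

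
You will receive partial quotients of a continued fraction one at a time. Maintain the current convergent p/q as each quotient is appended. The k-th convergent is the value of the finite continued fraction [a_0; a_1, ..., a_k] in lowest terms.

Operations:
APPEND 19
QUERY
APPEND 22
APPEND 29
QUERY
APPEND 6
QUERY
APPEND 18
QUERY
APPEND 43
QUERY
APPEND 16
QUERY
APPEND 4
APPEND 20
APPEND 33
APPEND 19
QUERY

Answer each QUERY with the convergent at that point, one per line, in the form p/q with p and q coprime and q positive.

APPEND 19: p_0 = 19·1 + 0 = 19, q_0 = 19·0 + 1 = 1 → 19/1
APPEND 22: p_1 = 22·19 + 1 = 419, q_1 = 22·1 + 0 = 22 → 419/22
APPEND 29: p_2 = 29·419 + 19 = 12170, q_2 = 29·22 + 1 = 639 → 12170/639
APPEND 6: p_3 = 6·12170 + 419 = 73439, q_3 = 6·639 + 22 = 3856 → 73439/3856
APPEND 18: p_4 = 18·73439 + 12170 = 1334072, q_4 = 18·3856 + 639 = 70047 → 1334072/70047
APPEND 43: p_5 = 43·1334072 + 73439 = 57438535, q_5 = 43·70047 + 3856 = 3015877 → 57438535/3015877
APPEND 16: p_6 = 16·57438535 + 1334072 = 920350632, q_6 = 16·3015877 + 70047 = 48324079 → 920350632/48324079
APPEND 4: p_7 = 4·920350632 + 57438535 = 3738841063, q_7 = 4·48324079 + 3015877 = 196312193 → 3738841063/196312193
APPEND 20: p_8 = 20·3738841063 + 920350632 = 75697171892, q_8 = 20·196312193 + 48324079 = 3974567939 → 75697171892/3974567939
APPEND 33: p_9 = 33·75697171892 + 3738841063 = 2501745513499, q_9 = 33·3974567939 + 196312193 = 131357054180 → 2501745513499/131357054180
APPEND 19: p_10 = 19·2501745513499 + 75697171892 = 47608861928373, q_10 = 19·131357054180 + 3974567939 = 2499758597359 → 47608861928373/2499758597359

19/1
12170/639
73439/3856
1334072/70047
57438535/3015877
920350632/48324079
47608861928373/2499758597359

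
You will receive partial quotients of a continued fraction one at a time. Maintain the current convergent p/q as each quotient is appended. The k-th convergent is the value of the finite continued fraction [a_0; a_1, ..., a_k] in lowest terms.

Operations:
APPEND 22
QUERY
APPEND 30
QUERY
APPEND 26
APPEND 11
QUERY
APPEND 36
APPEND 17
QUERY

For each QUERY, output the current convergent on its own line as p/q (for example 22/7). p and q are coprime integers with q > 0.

22/1
661/30
189949/8621
116731273/5297950

APPEND 22: p_0 = 22·1 + 0 = 22, q_0 = 22·0 + 1 = 1 → 22/1
APPEND 30: p_1 = 30·22 + 1 = 661, q_1 = 30·1 + 0 = 30 → 661/30
APPEND 26: p_2 = 26·661 + 22 = 17208, q_2 = 26·30 + 1 = 781 → 17208/781
APPEND 11: p_3 = 11·17208 + 661 = 189949, q_3 = 11·781 + 30 = 8621 → 189949/8621
APPEND 36: p_4 = 36·189949 + 17208 = 6855372, q_4 = 36·8621 + 781 = 311137 → 6855372/311137
APPEND 17: p_5 = 17·6855372 + 189949 = 116731273, q_5 = 17·311137 + 8621 = 5297950 → 116731273/5297950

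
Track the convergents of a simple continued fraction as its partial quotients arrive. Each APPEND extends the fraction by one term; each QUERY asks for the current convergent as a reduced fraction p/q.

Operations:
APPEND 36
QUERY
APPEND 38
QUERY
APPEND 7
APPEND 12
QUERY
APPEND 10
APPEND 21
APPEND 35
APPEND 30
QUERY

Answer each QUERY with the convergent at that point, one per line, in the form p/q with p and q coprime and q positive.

APPEND 36: p_0 = 36·1 + 0 = 36, q_0 = 36·0 + 1 = 1 → 36/1
APPEND 38: p_1 = 38·36 + 1 = 1369, q_1 = 38·1 + 0 = 38 → 1369/38
APPEND 7: p_2 = 7·1369 + 36 = 9619, q_2 = 7·38 + 1 = 267 → 9619/267
APPEND 12: p_3 = 12·9619 + 1369 = 116797, q_3 = 12·267 + 38 = 3242 → 116797/3242
APPEND 10: p_4 = 10·116797 + 9619 = 1177589, q_4 = 10·3242 + 267 = 32687 → 1177589/32687
APPEND 21: p_5 = 21·1177589 + 116797 = 24846166, q_5 = 21·32687 + 3242 = 689669 → 24846166/689669
APPEND 35: p_6 = 35·24846166 + 1177589 = 870793399, q_6 = 35·689669 + 32687 = 24171102 → 870793399/24171102
APPEND 30: p_7 = 30·870793399 + 24846166 = 26148648136, q_7 = 30·24171102 + 689669 = 725822729 → 26148648136/725822729

36/1
1369/38
116797/3242
26148648136/725822729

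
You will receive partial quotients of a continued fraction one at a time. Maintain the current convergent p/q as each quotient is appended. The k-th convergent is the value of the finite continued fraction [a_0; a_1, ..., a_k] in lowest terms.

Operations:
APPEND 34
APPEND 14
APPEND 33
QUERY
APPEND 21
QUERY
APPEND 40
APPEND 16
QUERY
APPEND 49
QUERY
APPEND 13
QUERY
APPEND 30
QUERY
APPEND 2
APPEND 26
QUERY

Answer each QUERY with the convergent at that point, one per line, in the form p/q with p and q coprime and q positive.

APPEND 34: p_0 = 34·1 + 0 = 34, q_0 = 34·0 + 1 = 1 → 34/1
APPEND 14: p_1 = 14·34 + 1 = 477, q_1 = 14·1 + 0 = 14 → 477/14
APPEND 33: p_2 = 33·477 + 34 = 15775, q_2 = 33·14 + 1 = 463 → 15775/463
APPEND 21: p_3 = 21·15775 + 477 = 331752, q_3 = 21·463 + 14 = 9737 → 331752/9737
APPEND 40: p_4 = 40·331752 + 15775 = 13285855, q_4 = 40·9737 + 463 = 389943 → 13285855/389943
APPEND 16: p_5 = 16·13285855 + 331752 = 212905432, q_5 = 16·389943 + 9737 = 6248825 → 212905432/6248825
APPEND 49: p_6 = 49·212905432 + 13285855 = 10445652023, q_6 = 49·6248825 + 389943 = 306582368 → 10445652023/306582368
APPEND 13: p_7 = 13·10445652023 + 212905432 = 136006381731, q_7 = 13·306582368 + 6248825 = 3991819609 → 136006381731/3991819609
APPEND 30: p_8 = 30·136006381731 + 10445652023 = 4090637103953, q_8 = 30·3991819609 + 306582368 = 120061170638 → 4090637103953/120061170638
APPEND 2: p_9 = 2·4090637103953 + 136006381731 = 8317280589637, q_9 = 2·120061170638 + 3991819609 = 244114160885 → 8317280589637/244114160885
APPEND 26: p_10 = 26·8317280589637 + 4090637103953 = 220339932434515, q_10 = 26·244114160885 + 120061170638 = 6467029353648 → 220339932434515/6467029353648

15775/463
331752/9737
212905432/6248825
10445652023/306582368
136006381731/3991819609
4090637103953/120061170638
220339932434515/6467029353648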